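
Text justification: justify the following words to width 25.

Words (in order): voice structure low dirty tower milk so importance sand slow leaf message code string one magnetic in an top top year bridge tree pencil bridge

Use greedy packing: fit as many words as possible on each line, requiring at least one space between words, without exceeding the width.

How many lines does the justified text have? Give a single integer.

Answer: 6

Derivation:
Line 1: ['voice', 'structure', 'low', 'dirty'] (min_width=25, slack=0)
Line 2: ['tower', 'milk', 'so', 'importance'] (min_width=24, slack=1)
Line 3: ['sand', 'slow', 'leaf', 'message'] (min_width=22, slack=3)
Line 4: ['code', 'string', 'one', 'magnetic'] (min_width=24, slack=1)
Line 5: ['in', 'an', 'top', 'top', 'year', 'bridge'] (min_width=25, slack=0)
Line 6: ['tree', 'pencil', 'bridge'] (min_width=18, slack=7)
Total lines: 6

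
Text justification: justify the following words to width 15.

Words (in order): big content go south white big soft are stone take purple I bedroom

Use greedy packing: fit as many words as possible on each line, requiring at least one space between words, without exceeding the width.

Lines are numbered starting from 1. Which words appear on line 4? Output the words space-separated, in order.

Answer: take purple I

Derivation:
Line 1: ['big', 'content', 'go'] (min_width=14, slack=1)
Line 2: ['south', 'white', 'big'] (min_width=15, slack=0)
Line 3: ['soft', 'are', 'stone'] (min_width=14, slack=1)
Line 4: ['take', 'purple', 'I'] (min_width=13, slack=2)
Line 5: ['bedroom'] (min_width=7, slack=8)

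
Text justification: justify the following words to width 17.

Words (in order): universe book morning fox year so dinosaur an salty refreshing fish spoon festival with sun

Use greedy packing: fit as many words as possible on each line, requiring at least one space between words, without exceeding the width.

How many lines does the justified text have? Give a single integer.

Line 1: ['universe', 'book'] (min_width=13, slack=4)
Line 2: ['morning', 'fox', 'year'] (min_width=16, slack=1)
Line 3: ['so', 'dinosaur', 'an'] (min_width=14, slack=3)
Line 4: ['salty', 'refreshing'] (min_width=16, slack=1)
Line 5: ['fish', 'spoon'] (min_width=10, slack=7)
Line 6: ['festival', 'with', 'sun'] (min_width=17, slack=0)
Total lines: 6

Answer: 6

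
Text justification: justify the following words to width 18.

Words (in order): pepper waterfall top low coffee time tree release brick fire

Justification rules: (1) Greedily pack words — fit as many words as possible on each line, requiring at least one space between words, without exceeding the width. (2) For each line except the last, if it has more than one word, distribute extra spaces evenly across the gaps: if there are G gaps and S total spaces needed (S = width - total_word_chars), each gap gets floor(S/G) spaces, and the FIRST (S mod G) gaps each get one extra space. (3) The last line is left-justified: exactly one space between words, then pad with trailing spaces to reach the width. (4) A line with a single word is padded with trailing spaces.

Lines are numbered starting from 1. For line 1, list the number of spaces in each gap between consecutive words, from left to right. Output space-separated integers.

Answer: 3

Derivation:
Line 1: ['pepper', 'waterfall'] (min_width=16, slack=2)
Line 2: ['top', 'low', 'coffee'] (min_width=14, slack=4)
Line 3: ['time', 'tree', 'release'] (min_width=17, slack=1)
Line 4: ['brick', 'fire'] (min_width=10, slack=8)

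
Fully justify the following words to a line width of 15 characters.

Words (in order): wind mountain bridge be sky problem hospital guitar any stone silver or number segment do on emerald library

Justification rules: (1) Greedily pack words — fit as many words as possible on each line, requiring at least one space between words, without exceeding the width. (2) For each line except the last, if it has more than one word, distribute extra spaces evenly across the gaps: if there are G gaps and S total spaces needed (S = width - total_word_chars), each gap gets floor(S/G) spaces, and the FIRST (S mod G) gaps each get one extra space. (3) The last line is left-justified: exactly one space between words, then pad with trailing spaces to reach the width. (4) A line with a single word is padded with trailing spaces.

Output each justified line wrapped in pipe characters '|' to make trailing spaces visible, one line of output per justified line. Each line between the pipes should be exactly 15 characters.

Answer: |wind   mountain|
|bridge  be  sky|
|problem        |
|hospital guitar|
|any       stone|
|silver       or|
|number  segment|
|do  on  emerald|
|library        |

Derivation:
Line 1: ['wind', 'mountain'] (min_width=13, slack=2)
Line 2: ['bridge', 'be', 'sky'] (min_width=13, slack=2)
Line 3: ['problem'] (min_width=7, slack=8)
Line 4: ['hospital', 'guitar'] (min_width=15, slack=0)
Line 5: ['any', 'stone'] (min_width=9, slack=6)
Line 6: ['silver', 'or'] (min_width=9, slack=6)
Line 7: ['number', 'segment'] (min_width=14, slack=1)
Line 8: ['do', 'on', 'emerald'] (min_width=13, slack=2)
Line 9: ['library'] (min_width=7, slack=8)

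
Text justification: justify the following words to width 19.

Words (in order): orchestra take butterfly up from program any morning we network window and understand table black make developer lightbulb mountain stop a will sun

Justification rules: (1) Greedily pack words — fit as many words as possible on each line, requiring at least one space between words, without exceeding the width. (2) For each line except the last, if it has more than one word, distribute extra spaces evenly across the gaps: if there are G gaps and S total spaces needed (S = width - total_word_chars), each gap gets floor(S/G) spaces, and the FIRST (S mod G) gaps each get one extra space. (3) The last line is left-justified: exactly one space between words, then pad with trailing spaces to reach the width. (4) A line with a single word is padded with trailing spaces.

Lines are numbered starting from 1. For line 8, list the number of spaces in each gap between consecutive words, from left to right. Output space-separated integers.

Line 1: ['orchestra', 'take'] (min_width=14, slack=5)
Line 2: ['butterfly', 'up', 'from'] (min_width=17, slack=2)
Line 3: ['program', 'any', 'morning'] (min_width=19, slack=0)
Line 4: ['we', 'network', 'window'] (min_width=17, slack=2)
Line 5: ['and', 'understand'] (min_width=14, slack=5)
Line 6: ['table', 'black', 'make'] (min_width=16, slack=3)
Line 7: ['developer', 'lightbulb'] (min_width=19, slack=0)
Line 8: ['mountain', 'stop', 'a'] (min_width=15, slack=4)
Line 9: ['will', 'sun'] (min_width=8, slack=11)

Answer: 3 3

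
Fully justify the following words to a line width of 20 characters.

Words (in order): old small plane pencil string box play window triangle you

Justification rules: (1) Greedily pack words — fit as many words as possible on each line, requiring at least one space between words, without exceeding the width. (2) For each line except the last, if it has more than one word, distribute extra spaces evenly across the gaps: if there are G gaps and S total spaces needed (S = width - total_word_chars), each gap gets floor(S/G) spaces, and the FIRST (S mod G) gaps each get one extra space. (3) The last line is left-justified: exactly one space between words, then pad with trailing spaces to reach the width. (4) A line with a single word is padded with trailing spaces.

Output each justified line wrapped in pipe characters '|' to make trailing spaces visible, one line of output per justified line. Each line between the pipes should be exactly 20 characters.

Line 1: ['old', 'small', 'plane'] (min_width=15, slack=5)
Line 2: ['pencil', 'string', 'box'] (min_width=17, slack=3)
Line 3: ['play', 'window', 'triangle'] (min_width=20, slack=0)
Line 4: ['you'] (min_width=3, slack=17)

Answer: |old    small   plane|
|pencil   string  box|
|play window triangle|
|you                 |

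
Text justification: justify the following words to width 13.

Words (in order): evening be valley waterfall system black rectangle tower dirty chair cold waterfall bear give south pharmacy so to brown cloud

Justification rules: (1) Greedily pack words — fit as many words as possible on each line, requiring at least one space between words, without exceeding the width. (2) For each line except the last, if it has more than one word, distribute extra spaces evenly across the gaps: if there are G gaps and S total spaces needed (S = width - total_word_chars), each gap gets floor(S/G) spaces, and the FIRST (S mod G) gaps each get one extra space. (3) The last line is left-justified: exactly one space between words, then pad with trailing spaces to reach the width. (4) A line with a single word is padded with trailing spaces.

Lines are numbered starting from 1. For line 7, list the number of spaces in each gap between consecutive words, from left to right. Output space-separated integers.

Answer: 4

Derivation:
Line 1: ['evening', 'be'] (min_width=10, slack=3)
Line 2: ['valley'] (min_width=6, slack=7)
Line 3: ['waterfall'] (min_width=9, slack=4)
Line 4: ['system', 'black'] (min_width=12, slack=1)
Line 5: ['rectangle'] (min_width=9, slack=4)
Line 6: ['tower', 'dirty'] (min_width=11, slack=2)
Line 7: ['chair', 'cold'] (min_width=10, slack=3)
Line 8: ['waterfall'] (min_width=9, slack=4)
Line 9: ['bear', 'give'] (min_width=9, slack=4)
Line 10: ['south'] (min_width=5, slack=8)
Line 11: ['pharmacy', 'so'] (min_width=11, slack=2)
Line 12: ['to', 'brown'] (min_width=8, slack=5)
Line 13: ['cloud'] (min_width=5, slack=8)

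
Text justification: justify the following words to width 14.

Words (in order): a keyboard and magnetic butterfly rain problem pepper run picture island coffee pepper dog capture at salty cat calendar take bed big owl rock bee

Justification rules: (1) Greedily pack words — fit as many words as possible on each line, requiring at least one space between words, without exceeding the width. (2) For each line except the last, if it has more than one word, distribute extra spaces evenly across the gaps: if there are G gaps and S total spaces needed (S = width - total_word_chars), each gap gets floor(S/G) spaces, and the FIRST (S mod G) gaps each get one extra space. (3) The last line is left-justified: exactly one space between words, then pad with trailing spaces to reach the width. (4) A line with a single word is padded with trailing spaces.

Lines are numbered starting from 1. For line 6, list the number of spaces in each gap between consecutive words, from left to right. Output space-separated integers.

Line 1: ['a', 'keyboard', 'and'] (min_width=14, slack=0)
Line 2: ['magnetic'] (min_width=8, slack=6)
Line 3: ['butterfly', 'rain'] (min_width=14, slack=0)
Line 4: ['problem', 'pepper'] (min_width=14, slack=0)
Line 5: ['run', 'picture'] (min_width=11, slack=3)
Line 6: ['island', 'coffee'] (min_width=13, slack=1)
Line 7: ['pepper', 'dog'] (min_width=10, slack=4)
Line 8: ['capture', 'at'] (min_width=10, slack=4)
Line 9: ['salty', 'cat'] (min_width=9, slack=5)
Line 10: ['calendar', 'take'] (min_width=13, slack=1)
Line 11: ['bed', 'big', 'owl'] (min_width=11, slack=3)
Line 12: ['rock', 'bee'] (min_width=8, slack=6)

Answer: 2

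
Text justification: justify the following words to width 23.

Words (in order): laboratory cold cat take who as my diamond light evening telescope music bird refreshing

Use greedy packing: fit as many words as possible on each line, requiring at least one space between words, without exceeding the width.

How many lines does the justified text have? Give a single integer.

Answer: 4

Derivation:
Line 1: ['laboratory', 'cold', 'cat'] (min_width=19, slack=4)
Line 2: ['take', 'who', 'as', 'my', 'diamond'] (min_width=22, slack=1)
Line 3: ['light', 'evening', 'telescope'] (min_width=23, slack=0)
Line 4: ['music', 'bird', 'refreshing'] (min_width=21, slack=2)
Total lines: 4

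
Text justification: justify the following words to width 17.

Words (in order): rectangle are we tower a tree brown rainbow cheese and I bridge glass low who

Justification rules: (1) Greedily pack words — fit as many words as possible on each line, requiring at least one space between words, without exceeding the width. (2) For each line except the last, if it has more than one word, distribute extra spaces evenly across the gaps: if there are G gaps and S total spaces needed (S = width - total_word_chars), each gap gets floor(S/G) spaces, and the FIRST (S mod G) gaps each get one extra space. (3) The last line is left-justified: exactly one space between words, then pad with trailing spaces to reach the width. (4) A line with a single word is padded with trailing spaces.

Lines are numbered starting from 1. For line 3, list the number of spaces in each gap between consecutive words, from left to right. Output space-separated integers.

Line 1: ['rectangle', 'are', 'we'] (min_width=16, slack=1)
Line 2: ['tower', 'a', 'tree'] (min_width=12, slack=5)
Line 3: ['brown', 'rainbow'] (min_width=13, slack=4)
Line 4: ['cheese', 'and', 'I'] (min_width=12, slack=5)
Line 5: ['bridge', 'glass', 'low'] (min_width=16, slack=1)
Line 6: ['who'] (min_width=3, slack=14)

Answer: 5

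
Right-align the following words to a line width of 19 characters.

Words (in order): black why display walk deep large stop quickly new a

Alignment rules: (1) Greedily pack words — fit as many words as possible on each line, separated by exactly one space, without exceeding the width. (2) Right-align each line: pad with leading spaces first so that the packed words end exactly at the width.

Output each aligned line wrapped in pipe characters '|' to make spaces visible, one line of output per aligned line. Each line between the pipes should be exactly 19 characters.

Line 1: ['black', 'why', 'display'] (min_width=17, slack=2)
Line 2: ['walk', 'deep', 'large'] (min_width=15, slack=4)
Line 3: ['stop', 'quickly', 'new', 'a'] (min_width=18, slack=1)

Answer: |  black why display|
|    walk deep large|
| stop quickly new a|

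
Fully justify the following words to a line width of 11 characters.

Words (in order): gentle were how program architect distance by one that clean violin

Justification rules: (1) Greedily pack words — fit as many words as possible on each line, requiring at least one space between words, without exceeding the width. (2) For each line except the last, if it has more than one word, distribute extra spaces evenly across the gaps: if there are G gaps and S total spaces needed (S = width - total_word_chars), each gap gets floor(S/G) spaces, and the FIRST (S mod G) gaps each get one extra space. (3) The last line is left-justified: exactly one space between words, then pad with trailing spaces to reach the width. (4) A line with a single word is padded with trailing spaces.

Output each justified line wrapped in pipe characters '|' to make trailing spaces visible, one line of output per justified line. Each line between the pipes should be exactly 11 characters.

Answer: |gentle were|
|how program|
|architect  |
|distance by|
|one    that|
|clean      |
|violin     |

Derivation:
Line 1: ['gentle', 'were'] (min_width=11, slack=0)
Line 2: ['how', 'program'] (min_width=11, slack=0)
Line 3: ['architect'] (min_width=9, slack=2)
Line 4: ['distance', 'by'] (min_width=11, slack=0)
Line 5: ['one', 'that'] (min_width=8, slack=3)
Line 6: ['clean'] (min_width=5, slack=6)
Line 7: ['violin'] (min_width=6, slack=5)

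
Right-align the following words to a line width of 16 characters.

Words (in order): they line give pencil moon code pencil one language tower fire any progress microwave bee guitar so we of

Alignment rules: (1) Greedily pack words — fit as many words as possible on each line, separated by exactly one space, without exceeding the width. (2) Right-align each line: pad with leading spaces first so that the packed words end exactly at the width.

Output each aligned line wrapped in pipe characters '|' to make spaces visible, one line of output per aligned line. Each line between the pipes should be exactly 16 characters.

Answer: |  they line give|
|pencil moon code|
|      pencil one|
|  language tower|
|        fire any|
|        progress|
|   microwave bee|
| guitar so we of|

Derivation:
Line 1: ['they', 'line', 'give'] (min_width=14, slack=2)
Line 2: ['pencil', 'moon', 'code'] (min_width=16, slack=0)
Line 3: ['pencil', 'one'] (min_width=10, slack=6)
Line 4: ['language', 'tower'] (min_width=14, slack=2)
Line 5: ['fire', 'any'] (min_width=8, slack=8)
Line 6: ['progress'] (min_width=8, slack=8)
Line 7: ['microwave', 'bee'] (min_width=13, slack=3)
Line 8: ['guitar', 'so', 'we', 'of'] (min_width=15, slack=1)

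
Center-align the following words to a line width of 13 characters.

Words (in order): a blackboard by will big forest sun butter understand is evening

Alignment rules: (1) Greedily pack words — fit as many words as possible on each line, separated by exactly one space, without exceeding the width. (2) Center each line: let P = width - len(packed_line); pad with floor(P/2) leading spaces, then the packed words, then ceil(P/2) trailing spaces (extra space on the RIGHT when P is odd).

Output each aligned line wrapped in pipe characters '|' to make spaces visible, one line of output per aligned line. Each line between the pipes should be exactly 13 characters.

Answer: |a blackboard |
| by will big |
| forest sun  |
|   butter    |
|understand is|
|   evening   |

Derivation:
Line 1: ['a', 'blackboard'] (min_width=12, slack=1)
Line 2: ['by', 'will', 'big'] (min_width=11, slack=2)
Line 3: ['forest', 'sun'] (min_width=10, slack=3)
Line 4: ['butter'] (min_width=6, slack=7)
Line 5: ['understand', 'is'] (min_width=13, slack=0)
Line 6: ['evening'] (min_width=7, slack=6)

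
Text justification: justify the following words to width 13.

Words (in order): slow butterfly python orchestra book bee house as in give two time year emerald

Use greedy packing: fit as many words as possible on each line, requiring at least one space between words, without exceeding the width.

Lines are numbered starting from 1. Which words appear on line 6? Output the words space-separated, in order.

Answer: house as in

Derivation:
Line 1: ['slow'] (min_width=4, slack=9)
Line 2: ['butterfly'] (min_width=9, slack=4)
Line 3: ['python'] (min_width=6, slack=7)
Line 4: ['orchestra'] (min_width=9, slack=4)
Line 5: ['book', 'bee'] (min_width=8, slack=5)
Line 6: ['house', 'as', 'in'] (min_width=11, slack=2)
Line 7: ['give', 'two', 'time'] (min_width=13, slack=0)
Line 8: ['year', 'emerald'] (min_width=12, slack=1)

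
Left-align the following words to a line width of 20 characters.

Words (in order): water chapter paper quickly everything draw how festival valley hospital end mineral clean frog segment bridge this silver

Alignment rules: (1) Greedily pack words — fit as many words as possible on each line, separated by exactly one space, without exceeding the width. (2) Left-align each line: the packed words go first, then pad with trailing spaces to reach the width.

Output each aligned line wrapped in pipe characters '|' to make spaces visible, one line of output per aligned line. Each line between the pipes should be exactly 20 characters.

Answer: |water chapter paper |
|quickly everything  |
|draw how festival   |
|valley hospital end |
|mineral clean frog  |
|segment bridge this |
|silver              |

Derivation:
Line 1: ['water', 'chapter', 'paper'] (min_width=19, slack=1)
Line 2: ['quickly', 'everything'] (min_width=18, slack=2)
Line 3: ['draw', 'how', 'festival'] (min_width=17, slack=3)
Line 4: ['valley', 'hospital', 'end'] (min_width=19, slack=1)
Line 5: ['mineral', 'clean', 'frog'] (min_width=18, slack=2)
Line 6: ['segment', 'bridge', 'this'] (min_width=19, slack=1)
Line 7: ['silver'] (min_width=6, slack=14)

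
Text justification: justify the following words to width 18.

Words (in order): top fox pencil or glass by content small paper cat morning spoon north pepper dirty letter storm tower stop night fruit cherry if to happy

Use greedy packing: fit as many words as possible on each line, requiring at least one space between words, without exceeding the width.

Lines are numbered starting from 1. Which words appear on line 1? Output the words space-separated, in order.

Line 1: ['top', 'fox', 'pencil', 'or'] (min_width=17, slack=1)
Line 2: ['glass', 'by', 'content'] (min_width=16, slack=2)
Line 3: ['small', 'paper', 'cat'] (min_width=15, slack=3)
Line 4: ['morning', 'spoon'] (min_width=13, slack=5)
Line 5: ['north', 'pepper', 'dirty'] (min_width=18, slack=0)
Line 6: ['letter', 'storm', 'tower'] (min_width=18, slack=0)
Line 7: ['stop', 'night', 'fruit'] (min_width=16, slack=2)
Line 8: ['cherry', 'if', 'to', 'happy'] (min_width=18, slack=0)

Answer: top fox pencil or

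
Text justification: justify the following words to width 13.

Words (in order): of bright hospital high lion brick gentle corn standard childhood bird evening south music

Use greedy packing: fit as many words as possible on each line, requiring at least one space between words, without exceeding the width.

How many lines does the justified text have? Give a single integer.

Answer: 8

Derivation:
Line 1: ['of', 'bright'] (min_width=9, slack=4)
Line 2: ['hospital', 'high'] (min_width=13, slack=0)
Line 3: ['lion', 'brick'] (min_width=10, slack=3)
Line 4: ['gentle', 'corn'] (min_width=11, slack=2)
Line 5: ['standard'] (min_width=8, slack=5)
Line 6: ['childhood'] (min_width=9, slack=4)
Line 7: ['bird', 'evening'] (min_width=12, slack=1)
Line 8: ['south', 'music'] (min_width=11, slack=2)
Total lines: 8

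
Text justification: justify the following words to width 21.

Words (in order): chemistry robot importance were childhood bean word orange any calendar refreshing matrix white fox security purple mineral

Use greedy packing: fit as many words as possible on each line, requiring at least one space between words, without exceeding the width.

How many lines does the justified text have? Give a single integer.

Line 1: ['chemistry', 'robot'] (min_width=15, slack=6)
Line 2: ['importance', 'were'] (min_width=15, slack=6)
Line 3: ['childhood', 'bean', 'word'] (min_width=19, slack=2)
Line 4: ['orange', 'any', 'calendar'] (min_width=19, slack=2)
Line 5: ['refreshing', 'matrix'] (min_width=17, slack=4)
Line 6: ['white', 'fox', 'security'] (min_width=18, slack=3)
Line 7: ['purple', 'mineral'] (min_width=14, slack=7)
Total lines: 7

Answer: 7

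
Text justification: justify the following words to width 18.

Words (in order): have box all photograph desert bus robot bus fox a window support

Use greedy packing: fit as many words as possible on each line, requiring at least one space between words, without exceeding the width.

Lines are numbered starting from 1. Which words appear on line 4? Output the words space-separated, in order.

Line 1: ['have', 'box', 'all'] (min_width=12, slack=6)
Line 2: ['photograph', 'desert'] (min_width=17, slack=1)
Line 3: ['bus', 'robot', 'bus', 'fox'] (min_width=17, slack=1)
Line 4: ['a', 'window', 'support'] (min_width=16, slack=2)

Answer: a window support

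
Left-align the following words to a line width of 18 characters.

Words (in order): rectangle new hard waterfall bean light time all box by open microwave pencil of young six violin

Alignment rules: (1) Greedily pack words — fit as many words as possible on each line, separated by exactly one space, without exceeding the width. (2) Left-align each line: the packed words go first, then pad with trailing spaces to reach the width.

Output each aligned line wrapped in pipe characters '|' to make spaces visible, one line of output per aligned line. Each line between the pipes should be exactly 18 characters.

Answer: |rectangle new hard|
|waterfall bean    |
|light time all box|
|by open microwave |
|pencil of young   |
|six violin        |

Derivation:
Line 1: ['rectangle', 'new', 'hard'] (min_width=18, slack=0)
Line 2: ['waterfall', 'bean'] (min_width=14, slack=4)
Line 3: ['light', 'time', 'all', 'box'] (min_width=18, slack=0)
Line 4: ['by', 'open', 'microwave'] (min_width=17, slack=1)
Line 5: ['pencil', 'of', 'young'] (min_width=15, slack=3)
Line 6: ['six', 'violin'] (min_width=10, slack=8)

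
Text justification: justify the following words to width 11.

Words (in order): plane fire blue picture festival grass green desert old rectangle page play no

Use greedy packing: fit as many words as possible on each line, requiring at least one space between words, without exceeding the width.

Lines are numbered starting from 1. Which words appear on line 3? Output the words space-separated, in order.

Line 1: ['plane', 'fire'] (min_width=10, slack=1)
Line 2: ['blue'] (min_width=4, slack=7)
Line 3: ['picture'] (min_width=7, slack=4)
Line 4: ['festival'] (min_width=8, slack=3)
Line 5: ['grass', 'green'] (min_width=11, slack=0)
Line 6: ['desert', 'old'] (min_width=10, slack=1)
Line 7: ['rectangle'] (min_width=9, slack=2)
Line 8: ['page', 'play'] (min_width=9, slack=2)
Line 9: ['no'] (min_width=2, slack=9)

Answer: picture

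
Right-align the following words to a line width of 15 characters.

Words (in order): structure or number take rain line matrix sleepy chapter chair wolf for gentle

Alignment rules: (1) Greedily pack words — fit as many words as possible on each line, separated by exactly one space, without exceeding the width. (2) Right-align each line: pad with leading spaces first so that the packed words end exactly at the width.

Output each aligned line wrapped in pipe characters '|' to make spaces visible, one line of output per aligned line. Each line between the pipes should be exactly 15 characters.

Line 1: ['structure', 'or'] (min_width=12, slack=3)
Line 2: ['number', 'take'] (min_width=11, slack=4)
Line 3: ['rain', 'line'] (min_width=9, slack=6)
Line 4: ['matrix', 'sleepy'] (min_width=13, slack=2)
Line 5: ['chapter', 'chair'] (min_width=13, slack=2)
Line 6: ['wolf', 'for', 'gentle'] (min_width=15, slack=0)

Answer: |   structure or|
|    number take|
|      rain line|
|  matrix sleepy|
|  chapter chair|
|wolf for gentle|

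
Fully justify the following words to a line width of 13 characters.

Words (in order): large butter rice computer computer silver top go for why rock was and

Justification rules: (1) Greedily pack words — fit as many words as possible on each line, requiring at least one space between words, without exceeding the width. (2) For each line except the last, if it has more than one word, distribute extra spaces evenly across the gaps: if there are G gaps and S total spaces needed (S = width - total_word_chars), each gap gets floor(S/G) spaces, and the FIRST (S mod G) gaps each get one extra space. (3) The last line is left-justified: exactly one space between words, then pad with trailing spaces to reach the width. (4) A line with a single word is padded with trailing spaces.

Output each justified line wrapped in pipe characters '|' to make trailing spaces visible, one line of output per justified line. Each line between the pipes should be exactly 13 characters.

Line 1: ['large', 'butter'] (min_width=12, slack=1)
Line 2: ['rice', 'computer'] (min_width=13, slack=0)
Line 3: ['computer'] (min_width=8, slack=5)
Line 4: ['silver', 'top', 'go'] (min_width=13, slack=0)
Line 5: ['for', 'why', 'rock'] (min_width=12, slack=1)
Line 6: ['was', 'and'] (min_width=7, slack=6)

Answer: |large  butter|
|rice computer|
|computer     |
|silver top go|
|for  why rock|
|was and      |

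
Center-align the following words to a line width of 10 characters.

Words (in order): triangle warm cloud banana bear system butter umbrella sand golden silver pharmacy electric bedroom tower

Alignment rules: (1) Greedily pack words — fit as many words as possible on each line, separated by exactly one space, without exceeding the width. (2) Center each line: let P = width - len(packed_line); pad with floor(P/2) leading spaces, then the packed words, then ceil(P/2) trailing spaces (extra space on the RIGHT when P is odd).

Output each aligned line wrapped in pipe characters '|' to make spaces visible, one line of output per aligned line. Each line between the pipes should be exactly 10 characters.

Line 1: ['triangle'] (min_width=8, slack=2)
Line 2: ['warm', 'cloud'] (min_width=10, slack=0)
Line 3: ['banana'] (min_width=6, slack=4)
Line 4: ['bear'] (min_width=4, slack=6)
Line 5: ['system'] (min_width=6, slack=4)
Line 6: ['butter'] (min_width=6, slack=4)
Line 7: ['umbrella'] (min_width=8, slack=2)
Line 8: ['sand'] (min_width=4, slack=6)
Line 9: ['golden'] (min_width=6, slack=4)
Line 10: ['silver'] (min_width=6, slack=4)
Line 11: ['pharmacy'] (min_width=8, slack=2)
Line 12: ['electric'] (min_width=8, slack=2)
Line 13: ['bedroom'] (min_width=7, slack=3)
Line 14: ['tower'] (min_width=5, slack=5)

Answer: | triangle |
|warm cloud|
|  banana  |
|   bear   |
|  system  |
|  butter  |
| umbrella |
|   sand   |
|  golden  |
|  silver  |
| pharmacy |
| electric |
| bedroom  |
|  tower   |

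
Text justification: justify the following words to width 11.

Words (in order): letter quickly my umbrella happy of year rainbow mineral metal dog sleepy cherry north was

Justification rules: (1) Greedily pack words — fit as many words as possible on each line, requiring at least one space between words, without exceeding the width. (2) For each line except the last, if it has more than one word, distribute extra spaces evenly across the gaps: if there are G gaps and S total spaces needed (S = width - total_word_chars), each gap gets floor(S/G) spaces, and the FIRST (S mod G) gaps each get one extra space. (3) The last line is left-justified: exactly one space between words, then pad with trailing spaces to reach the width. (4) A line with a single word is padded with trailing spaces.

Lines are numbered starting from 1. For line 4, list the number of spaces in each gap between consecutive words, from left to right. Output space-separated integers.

Answer: 4

Derivation:
Line 1: ['letter'] (min_width=6, slack=5)
Line 2: ['quickly', 'my'] (min_width=10, slack=1)
Line 3: ['umbrella'] (min_width=8, slack=3)
Line 4: ['happy', 'of'] (min_width=8, slack=3)
Line 5: ['year'] (min_width=4, slack=7)
Line 6: ['rainbow'] (min_width=7, slack=4)
Line 7: ['mineral'] (min_width=7, slack=4)
Line 8: ['metal', 'dog'] (min_width=9, slack=2)
Line 9: ['sleepy'] (min_width=6, slack=5)
Line 10: ['cherry'] (min_width=6, slack=5)
Line 11: ['north', 'was'] (min_width=9, slack=2)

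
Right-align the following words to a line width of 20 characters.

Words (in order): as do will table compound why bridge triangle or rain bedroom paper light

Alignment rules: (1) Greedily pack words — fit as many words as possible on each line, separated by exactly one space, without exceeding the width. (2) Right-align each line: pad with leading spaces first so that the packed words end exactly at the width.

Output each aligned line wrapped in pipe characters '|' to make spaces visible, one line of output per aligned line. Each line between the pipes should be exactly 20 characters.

Line 1: ['as', 'do', 'will', 'table'] (min_width=16, slack=4)
Line 2: ['compound', 'why', 'bridge'] (min_width=19, slack=1)
Line 3: ['triangle', 'or', 'rain'] (min_width=16, slack=4)
Line 4: ['bedroom', 'paper', 'light'] (min_width=19, slack=1)

Answer: |    as do will table|
| compound why bridge|
|    triangle or rain|
| bedroom paper light|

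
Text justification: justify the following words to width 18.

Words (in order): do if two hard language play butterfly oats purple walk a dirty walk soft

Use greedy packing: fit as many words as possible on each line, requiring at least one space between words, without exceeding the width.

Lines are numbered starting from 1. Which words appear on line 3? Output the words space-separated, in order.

Answer: butterfly oats

Derivation:
Line 1: ['do', 'if', 'two', 'hard'] (min_width=14, slack=4)
Line 2: ['language', 'play'] (min_width=13, slack=5)
Line 3: ['butterfly', 'oats'] (min_width=14, slack=4)
Line 4: ['purple', 'walk', 'a'] (min_width=13, slack=5)
Line 5: ['dirty', 'walk', 'soft'] (min_width=15, slack=3)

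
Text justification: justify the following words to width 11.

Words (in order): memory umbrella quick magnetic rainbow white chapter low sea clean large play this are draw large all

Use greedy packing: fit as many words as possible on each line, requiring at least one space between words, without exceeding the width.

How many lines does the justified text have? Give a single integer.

Answer: 12

Derivation:
Line 1: ['memory'] (min_width=6, slack=5)
Line 2: ['umbrella'] (min_width=8, slack=3)
Line 3: ['quick'] (min_width=5, slack=6)
Line 4: ['magnetic'] (min_width=8, slack=3)
Line 5: ['rainbow'] (min_width=7, slack=4)
Line 6: ['white'] (min_width=5, slack=6)
Line 7: ['chapter', 'low'] (min_width=11, slack=0)
Line 8: ['sea', 'clean'] (min_width=9, slack=2)
Line 9: ['large', 'play'] (min_width=10, slack=1)
Line 10: ['this', 'are'] (min_width=8, slack=3)
Line 11: ['draw', 'large'] (min_width=10, slack=1)
Line 12: ['all'] (min_width=3, slack=8)
Total lines: 12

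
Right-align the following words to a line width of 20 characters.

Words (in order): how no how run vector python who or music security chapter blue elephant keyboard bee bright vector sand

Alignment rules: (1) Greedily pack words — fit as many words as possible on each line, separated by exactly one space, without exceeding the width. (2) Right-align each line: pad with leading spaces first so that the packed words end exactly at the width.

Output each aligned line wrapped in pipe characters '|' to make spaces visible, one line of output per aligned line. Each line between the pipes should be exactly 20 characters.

Answer: |      how no how run|
|vector python who or|
|      music security|
|        chapter blue|
|   elephant keyboard|
|   bee bright vector|
|                sand|

Derivation:
Line 1: ['how', 'no', 'how', 'run'] (min_width=14, slack=6)
Line 2: ['vector', 'python', 'who', 'or'] (min_width=20, slack=0)
Line 3: ['music', 'security'] (min_width=14, slack=6)
Line 4: ['chapter', 'blue'] (min_width=12, slack=8)
Line 5: ['elephant', 'keyboard'] (min_width=17, slack=3)
Line 6: ['bee', 'bright', 'vector'] (min_width=17, slack=3)
Line 7: ['sand'] (min_width=4, slack=16)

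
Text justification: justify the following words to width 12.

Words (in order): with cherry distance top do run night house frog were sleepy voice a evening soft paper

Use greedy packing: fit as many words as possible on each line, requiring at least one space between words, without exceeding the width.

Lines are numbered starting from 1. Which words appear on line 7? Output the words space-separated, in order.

Answer: evening soft

Derivation:
Line 1: ['with', 'cherry'] (min_width=11, slack=1)
Line 2: ['distance', 'top'] (min_width=12, slack=0)
Line 3: ['do', 'run', 'night'] (min_width=12, slack=0)
Line 4: ['house', 'frog'] (min_width=10, slack=2)
Line 5: ['were', 'sleepy'] (min_width=11, slack=1)
Line 6: ['voice', 'a'] (min_width=7, slack=5)
Line 7: ['evening', 'soft'] (min_width=12, slack=0)
Line 8: ['paper'] (min_width=5, slack=7)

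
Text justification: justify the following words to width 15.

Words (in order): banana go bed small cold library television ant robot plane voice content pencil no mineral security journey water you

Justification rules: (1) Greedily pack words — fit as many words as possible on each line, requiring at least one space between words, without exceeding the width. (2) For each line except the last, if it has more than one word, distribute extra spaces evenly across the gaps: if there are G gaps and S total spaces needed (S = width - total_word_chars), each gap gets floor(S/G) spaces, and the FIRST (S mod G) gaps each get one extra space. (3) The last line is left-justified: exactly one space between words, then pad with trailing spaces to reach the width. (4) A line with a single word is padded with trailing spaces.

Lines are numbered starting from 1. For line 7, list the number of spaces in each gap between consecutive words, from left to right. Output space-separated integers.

Line 1: ['banana', 'go', 'bed'] (min_width=13, slack=2)
Line 2: ['small', 'cold'] (min_width=10, slack=5)
Line 3: ['library'] (min_width=7, slack=8)
Line 4: ['television', 'ant'] (min_width=14, slack=1)
Line 5: ['robot', 'plane'] (min_width=11, slack=4)
Line 6: ['voice', 'content'] (min_width=13, slack=2)
Line 7: ['pencil', 'no'] (min_width=9, slack=6)
Line 8: ['mineral'] (min_width=7, slack=8)
Line 9: ['security'] (min_width=8, slack=7)
Line 10: ['journey', 'water'] (min_width=13, slack=2)
Line 11: ['you'] (min_width=3, slack=12)

Answer: 7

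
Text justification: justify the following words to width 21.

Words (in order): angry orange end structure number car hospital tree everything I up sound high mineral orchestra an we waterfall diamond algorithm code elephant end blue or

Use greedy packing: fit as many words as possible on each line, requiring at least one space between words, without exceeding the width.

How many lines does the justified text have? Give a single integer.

Answer: 9

Derivation:
Line 1: ['angry', 'orange', 'end'] (min_width=16, slack=5)
Line 2: ['structure', 'number', 'car'] (min_width=20, slack=1)
Line 3: ['hospital', 'tree'] (min_width=13, slack=8)
Line 4: ['everything', 'I', 'up', 'sound'] (min_width=21, slack=0)
Line 5: ['high', 'mineral'] (min_width=12, slack=9)
Line 6: ['orchestra', 'an', 'we'] (min_width=15, slack=6)
Line 7: ['waterfall', 'diamond'] (min_width=17, slack=4)
Line 8: ['algorithm', 'code'] (min_width=14, slack=7)
Line 9: ['elephant', 'end', 'blue', 'or'] (min_width=20, slack=1)
Total lines: 9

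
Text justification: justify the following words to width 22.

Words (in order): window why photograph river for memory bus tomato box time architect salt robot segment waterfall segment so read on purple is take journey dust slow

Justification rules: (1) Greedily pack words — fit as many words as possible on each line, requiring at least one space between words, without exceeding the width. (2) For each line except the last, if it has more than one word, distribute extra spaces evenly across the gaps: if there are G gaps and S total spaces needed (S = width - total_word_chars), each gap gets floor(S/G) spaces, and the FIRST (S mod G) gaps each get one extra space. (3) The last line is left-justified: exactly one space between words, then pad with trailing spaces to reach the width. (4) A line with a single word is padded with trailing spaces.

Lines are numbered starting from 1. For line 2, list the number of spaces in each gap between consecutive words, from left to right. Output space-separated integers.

Line 1: ['window', 'why', 'photograph'] (min_width=21, slack=1)
Line 2: ['river', 'for', 'memory', 'bus'] (min_width=20, slack=2)
Line 3: ['tomato', 'box', 'time'] (min_width=15, slack=7)
Line 4: ['architect', 'salt', 'robot'] (min_width=20, slack=2)
Line 5: ['segment', 'waterfall'] (min_width=17, slack=5)
Line 6: ['segment', 'so', 'read', 'on'] (min_width=18, slack=4)
Line 7: ['purple', 'is', 'take', 'journey'] (min_width=22, slack=0)
Line 8: ['dust', 'slow'] (min_width=9, slack=13)

Answer: 2 2 1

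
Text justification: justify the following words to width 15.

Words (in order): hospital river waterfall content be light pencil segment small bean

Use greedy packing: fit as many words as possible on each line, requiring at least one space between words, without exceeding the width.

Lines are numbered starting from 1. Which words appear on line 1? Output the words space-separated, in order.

Line 1: ['hospital', 'river'] (min_width=14, slack=1)
Line 2: ['waterfall'] (min_width=9, slack=6)
Line 3: ['content', 'be'] (min_width=10, slack=5)
Line 4: ['light', 'pencil'] (min_width=12, slack=3)
Line 5: ['segment', 'small'] (min_width=13, slack=2)
Line 6: ['bean'] (min_width=4, slack=11)

Answer: hospital river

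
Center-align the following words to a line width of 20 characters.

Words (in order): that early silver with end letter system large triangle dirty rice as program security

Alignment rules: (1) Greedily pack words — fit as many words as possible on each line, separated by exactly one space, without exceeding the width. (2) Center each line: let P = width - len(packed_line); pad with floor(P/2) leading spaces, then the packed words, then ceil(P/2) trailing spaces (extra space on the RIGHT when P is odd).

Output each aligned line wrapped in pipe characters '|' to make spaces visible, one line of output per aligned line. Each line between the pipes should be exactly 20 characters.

Line 1: ['that', 'early', 'silver'] (min_width=17, slack=3)
Line 2: ['with', 'end', 'letter'] (min_width=15, slack=5)
Line 3: ['system', 'large'] (min_width=12, slack=8)
Line 4: ['triangle', 'dirty', 'rice'] (min_width=19, slack=1)
Line 5: ['as', 'program', 'security'] (min_width=19, slack=1)

Answer: | that early silver  |
|  with end letter   |
|    system large    |
|triangle dirty rice |
|as program security |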